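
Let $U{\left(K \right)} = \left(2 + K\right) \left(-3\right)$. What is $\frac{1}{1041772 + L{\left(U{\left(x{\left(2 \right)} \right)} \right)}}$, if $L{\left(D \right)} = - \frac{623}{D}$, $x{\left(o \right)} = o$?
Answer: $\frac{12}{12501887} \approx 9.5986 \cdot 10^{-7}$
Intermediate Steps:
$U{\left(K \right)} = -6 - 3 K$
$\frac{1}{1041772 + L{\left(U{\left(x{\left(2 \right)} \right)} \right)}} = \frac{1}{1041772 - \frac{623}{-6 - 6}} = \frac{1}{1041772 - \frac{623}{-12}} = \frac{1}{1041772 - - \frac{623}{12}} = \frac{1}{1041772 + \frac{623}{12}} = \frac{1}{\frac{12501887}{12}} = \frac{12}{12501887}$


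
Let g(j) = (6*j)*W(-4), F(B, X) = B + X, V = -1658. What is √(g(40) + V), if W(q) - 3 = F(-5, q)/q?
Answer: I*√398 ≈ 19.95*I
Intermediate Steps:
W(q) = 3 + (-5 + q)/q
g(j) = 63*j/2 (g(j) = (6*j)*(4 - 5/(-4)) = (6*j)*(4 - 5*(-¼)) = (6*j)*(4 + 5/4) = (6*j)*(21/4) = 63*j/2)
√(g(40) + V) = √((63/2)*40 - 1658) = √(1260 - 1658) = √(-398) = I*√398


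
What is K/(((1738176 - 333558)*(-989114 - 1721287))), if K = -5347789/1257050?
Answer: 5347789/4785687439896816900 ≈ 1.1175e-12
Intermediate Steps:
K = -5347789/1257050 (K = -5347789*1/1257050 = -5347789/1257050 ≈ -4.2542)
K/(((1738176 - 333558)*(-989114 - 1721287))) = -5347789*1/((-989114 - 1721287)*(1738176 - 333558))/1257050 = -5347789/(1257050*(1404618*(-2710401))) = -5347789/1257050/(-3807078031818) = -5347789/1257050*(-1/3807078031818) = 5347789/4785687439896816900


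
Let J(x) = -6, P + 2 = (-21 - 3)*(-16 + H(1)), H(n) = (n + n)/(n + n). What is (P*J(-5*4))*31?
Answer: -66588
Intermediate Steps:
H(n) = 1 (H(n) = (2*n)/((2*n)) = (2*n)*(1/(2*n)) = 1)
P = 358 (P = -2 + (-21 - 3)*(-16 + 1) = -2 - 24*(-15) = -2 + 360 = 358)
(P*J(-5*4))*31 = (358*(-6))*31 = -2148*31 = -66588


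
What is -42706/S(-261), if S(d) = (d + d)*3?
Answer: 21353/783 ≈ 27.271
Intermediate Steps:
S(d) = 6*d (S(d) = (2*d)*3 = 6*d)
-42706/S(-261) = -42706/(6*(-261)) = -42706/(-1566) = -42706*(-1/1566) = 21353/783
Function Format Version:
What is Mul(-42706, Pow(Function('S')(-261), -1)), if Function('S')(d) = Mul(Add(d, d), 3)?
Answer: Rational(21353, 783) ≈ 27.271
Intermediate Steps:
Function('S')(d) = Mul(6, d) (Function('S')(d) = Mul(Mul(2, d), 3) = Mul(6, d))
Mul(-42706, Pow(Function('S')(-261), -1)) = Mul(-42706, Pow(Mul(6, -261), -1)) = Mul(-42706, Pow(-1566, -1)) = Mul(-42706, Rational(-1, 1566)) = Rational(21353, 783)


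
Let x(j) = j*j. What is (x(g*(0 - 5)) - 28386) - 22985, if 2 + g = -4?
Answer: -50471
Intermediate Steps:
g = -6 (g = -2 - 4 = -6)
x(j) = j**2
(x(g*(0 - 5)) - 28386) - 22985 = ((-6*(0 - 5))**2 - 28386) - 22985 = ((-6*(-5))**2 - 28386) - 22985 = (30**2 - 28386) - 22985 = (900 - 28386) - 22985 = -27486 - 22985 = -50471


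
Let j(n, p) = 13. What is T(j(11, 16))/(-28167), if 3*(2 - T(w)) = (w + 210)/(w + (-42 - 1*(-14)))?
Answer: -313/1267515 ≈ -0.00024694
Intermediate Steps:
T(w) = 2 - (210 + w)/(3*(-28 + w)) (T(w) = 2 - (w + 210)/(3*(w + (-42 - 1*(-14)))) = 2 - (210 + w)/(3*(w + (-42 + 14))) = 2 - (210 + w)/(3*(w - 28)) = 2 - (210 + w)/(3*(-28 + w)))
T(j(11, 16))/(-28167) = ((-378 + 5*13)/(3*(-28 + 13)))/(-28167) = ((⅓)*(-378 + 65)/(-15))*(-1/28167) = ((⅓)*(-1/15)*(-313))*(-1/28167) = (313/45)*(-1/28167) = -313/1267515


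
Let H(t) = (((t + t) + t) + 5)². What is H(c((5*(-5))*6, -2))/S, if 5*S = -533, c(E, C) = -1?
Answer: -20/533 ≈ -0.037523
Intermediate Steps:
H(t) = (5 + 3*t)² (H(t) = ((2*t + t) + 5)² = (3*t + 5)² = (5 + 3*t)²)
S = -533/5 (S = (⅕)*(-533) = -533/5 ≈ -106.60)
H(c((5*(-5))*6, -2))/S = (5 + 3*(-1))²/(-533/5) = (5 - 3)²*(-5/533) = 2²*(-5/533) = 4*(-5/533) = -20/533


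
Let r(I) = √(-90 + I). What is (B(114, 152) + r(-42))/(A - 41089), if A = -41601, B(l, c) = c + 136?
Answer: -144/41345 - I*√33/41345 ≈ -0.0034829 - 0.00013894*I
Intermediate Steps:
B(l, c) = 136 + c
(B(114, 152) + r(-42))/(A - 41089) = ((136 + 152) + √(-90 - 42))/(-41601 - 41089) = (288 + √(-132))/(-82690) = (288 + 2*I*√33)*(-1/82690) = -144/41345 - I*√33/41345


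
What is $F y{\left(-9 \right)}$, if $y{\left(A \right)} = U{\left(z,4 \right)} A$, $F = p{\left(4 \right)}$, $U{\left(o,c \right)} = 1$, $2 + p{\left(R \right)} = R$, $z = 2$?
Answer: $-18$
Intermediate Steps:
$p{\left(R \right)} = -2 + R$
$F = 2$ ($F = -2 + 4 = 2$)
$y{\left(A \right)} = A$ ($y{\left(A \right)} = 1 A = A$)
$F y{\left(-9 \right)} = 2 \left(-9\right) = -18$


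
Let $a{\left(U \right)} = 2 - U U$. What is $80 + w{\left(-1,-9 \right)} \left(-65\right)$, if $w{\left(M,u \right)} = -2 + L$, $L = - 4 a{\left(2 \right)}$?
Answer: $-310$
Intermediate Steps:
$a{\left(U \right)} = 2 - U^{2}$
$L = 8$ ($L = - 4 \left(2 - 2^{2}\right) = - 4 \left(2 - 4\right) = \left(-4\right) \left(-2\right) = 8$)
$w{\left(M,u \right)} = 6$ ($w{\left(M,u \right)} = -2 + 8 = 6$)
$80 + w{\left(-1,-9 \right)} \left(-65\right) = 80 + 6 \left(-65\right) = 80 - 390 = -310$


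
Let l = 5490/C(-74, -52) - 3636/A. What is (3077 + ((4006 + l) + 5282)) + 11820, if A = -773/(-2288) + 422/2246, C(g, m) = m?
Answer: 602814959791/35122022 ≈ 17163.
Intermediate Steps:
A = 1350847/2569424 (A = -773*(-1/2288) + 422*(1/2246) = 773/2288 + 211/1123 = 1350847/2569424 ≈ 0.52574)
l = -246611142279/35122022 (l = 5490/(-52) - 3636/1350847/2569424 = 5490*(-1/52) - 3636*2569424/1350847 = -2745/26 - 9342425664/1350847 = -246611142279/35122022 ≈ -7021.6)
(3077 + ((4006 + l) + 5282)) + 11820 = (3077 + ((4006 - 246611142279/35122022) + 5282)) + 11820 = (3077 + (-105912322147/35122022 + 5282)) + 11820 = (3077 + 79602198057/35122022) + 11820 = 187672659751/35122022 + 11820 = 602814959791/35122022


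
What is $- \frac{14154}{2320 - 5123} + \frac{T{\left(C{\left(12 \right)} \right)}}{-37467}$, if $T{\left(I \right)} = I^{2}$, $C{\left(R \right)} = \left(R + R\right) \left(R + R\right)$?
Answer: $- \frac{44406690}{11668889} \approx -3.8056$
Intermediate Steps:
$C{\left(R \right)} = 4 R^{2}$ ($C{\left(R \right)} = 2 R 2 R = 4 R^{2}$)
$- \frac{14154}{2320 - 5123} + \frac{T{\left(C{\left(12 \right)} \right)}}{-37467} = - \frac{14154}{2320 - 5123} + \frac{\left(4 \cdot 12^{2}\right)^{2}}{-37467} = - \frac{14154}{-2803} + \left(4 \cdot 144\right)^{2} \left(- \frac{1}{37467}\right) = \left(-14154\right) \left(- \frac{1}{2803}\right) + 576^{2} \left(- \frac{1}{37467}\right) = \frac{14154}{2803} + 331776 \left(- \frac{1}{37467}\right) = \frac{14154}{2803} - \frac{36864}{4163} = - \frac{44406690}{11668889}$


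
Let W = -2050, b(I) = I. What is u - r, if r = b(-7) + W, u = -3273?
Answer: -1216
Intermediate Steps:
r = -2057 (r = -7 - 2050 = -2057)
u - r = -3273 - 1*(-2057) = -3273 + 2057 = -1216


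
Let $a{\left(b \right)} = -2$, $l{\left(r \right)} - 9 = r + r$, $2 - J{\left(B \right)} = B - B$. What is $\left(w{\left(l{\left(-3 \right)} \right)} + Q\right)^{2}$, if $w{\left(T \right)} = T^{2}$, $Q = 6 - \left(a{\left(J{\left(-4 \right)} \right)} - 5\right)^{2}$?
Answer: $1156$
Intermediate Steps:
$J{\left(B \right)} = 2$ ($J{\left(B \right)} = 2 - \left(B - B\right) = 2 - 0 = 2 + 0 = 2$)
$l{\left(r \right)} = 9 + 2 r$ ($l{\left(r \right)} = 9 + \left(r + r\right) = 9 + 2 r$)
$Q = -43$ ($Q = 6 - \left(-2 - 5\right)^{2} = 6 - \left(-7\right)^{2} = 6 - 49 = -43$)
$\left(w{\left(l{\left(-3 \right)} \right)} + Q\right)^{2} = \left(\left(9 + 2 \left(-3\right)\right)^{2} - 43\right)^{2} = \left(\left(9 - 6\right)^{2} - 43\right)^{2} = \left(3^{2} - 43\right)^{2} = \left(9 - 43\right)^{2} = \left(-34\right)^{2} = 1156$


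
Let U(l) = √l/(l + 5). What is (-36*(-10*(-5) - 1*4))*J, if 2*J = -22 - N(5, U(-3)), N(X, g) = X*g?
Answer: 18216 + 2070*I*√3 ≈ 18216.0 + 3585.3*I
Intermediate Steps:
U(l) = √l/(5 + l)
J = -11 - 5*I*√3/4 (J = (-22 - 5*√(-3)/(5 - 3))/2 = (-22 - 5*(I*√3)/2)/2 = (-22 - 5*(I*√3)*(½))/2 = (-22 - 5*I*√3/2)/2 = -11 - 5*I*√3/4 ≈ -11.0 - 2.1651*I)
(-36*(-10*(-5) - 1*4))*J = (-36*(-10*(-5) - 1*4))*(-11 - 5*I*√3/4) = (-36*(50 - 4))*(-11 - 5*I*√3/4) = (-36*46)*(-11 - 5*I*√3/4) = -1656*(-11 - 5*I*√3/4) = 18216 + 2070*I*√3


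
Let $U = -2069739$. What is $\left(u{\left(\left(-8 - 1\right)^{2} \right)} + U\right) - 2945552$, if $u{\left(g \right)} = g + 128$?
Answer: $-5015082$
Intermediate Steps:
$u{\left(g \right)} = 128 + g$
$\left(u{\left(\left(-8 - 1\right)^{2} \right)} + U\right) - 2945552 = \left(\left(128 + \left(-8 - 1\right)^{2}\right) - 2069739\right) - 2945552 = \left(\left(128 + \left(-9\right)^{2}\right) - 2069739\right) - 2945552 = \left(\left(128 + 81\right) - 2069739\right) - 2945552 = \left(209 - 2069739\right) - 2945552 = -2069530 - 2945552 = -5015082$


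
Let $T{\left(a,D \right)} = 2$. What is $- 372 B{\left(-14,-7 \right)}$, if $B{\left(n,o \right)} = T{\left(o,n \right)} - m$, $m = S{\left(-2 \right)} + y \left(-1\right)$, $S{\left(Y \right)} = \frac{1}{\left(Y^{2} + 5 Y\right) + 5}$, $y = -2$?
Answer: $-372$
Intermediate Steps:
$S{\left(Y \right)} = \frac{1}{5 + Y^{2} + 5 Y}$
$m = 1$ ($m = \frac{1}{5 + \left(-2\right)^{2} + 5 \left(-2\right)} - -2 = \frac{1}{5 + 4 - 10} + 2 = \frac{1}{-1} + 2 = -1 + 2 = 1$)
$B{\left(n,o \right)} = 1$ ($B{\left(n,o \right)} = 2 - 1 = 1$)
$- 372 B{\left(-14,-7 \right)} = \left(-372\right) 1 = -372$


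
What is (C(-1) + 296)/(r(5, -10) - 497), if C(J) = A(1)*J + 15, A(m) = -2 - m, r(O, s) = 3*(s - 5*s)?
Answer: -314/377 ≈ -0.83289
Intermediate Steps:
r(O, s) = -12*s (r(O, s) = 3*(-4*s) = -12*s)
C(J) = 15 - 3*J (C(J) = (-2 - 1*1)*J + 15 = (-2 - 1)*J + 15 = -3*J + 15 = 15 - 3*J)
(C(-1) + 296)/(r(5, -10) - 497) = ((15 - 3*(-1)) + 296)/(-12*(-10) - 497) = ((15 + 3) + 296)/(120 - 497) = (18 + 296)/(-377) = 314*(-1/377) = -314/377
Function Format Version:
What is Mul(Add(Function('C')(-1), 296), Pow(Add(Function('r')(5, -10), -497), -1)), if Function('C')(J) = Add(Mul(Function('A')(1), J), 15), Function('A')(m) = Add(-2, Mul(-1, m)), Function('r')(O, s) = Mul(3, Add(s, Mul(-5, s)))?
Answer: Rational(-314, 377) ≈ -0.83289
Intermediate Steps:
Function('r')(O, s) = Mul(-12, s) (Function('r')(O, s) = Mul(3, Mul(-4, s)) = Mul(-12, s))
Function('C')(J) = Add(15, Mul(-3, J)) (Function('C')(J) = Add(Mul(Add(-2, Mul(-1, 1)), J), 15) = Add(Mul(Add(-2, -1), J), 15) = Add(Mul(-3, J), 15) = Add(15, Mul(-3, J)))
Mul(Add(Function('C')(-1), 296), Pow(Add(Function('r')(5, -10), -497), -1)) = Mul(Add(Add(15, Mul(-3, -1)), 296), Pow(Add(Mul(-12, -10), -497), -1)) = Mul(Add(Add(15, 3), 296), Pow(Add(120, -497), -1)) = Mul(Add(18, 296), Pow(-377, -1)) = Mul(314, Rational(-1, 377)) = Rational(-314, 377)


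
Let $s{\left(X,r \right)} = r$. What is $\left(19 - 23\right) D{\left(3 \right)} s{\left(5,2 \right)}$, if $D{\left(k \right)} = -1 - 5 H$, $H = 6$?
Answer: $248$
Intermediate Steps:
$D{\left(k \right)} = -31$ ($D{\left(k \right)} = -1 - 30 = -31$)
$\left(19 - 23\right) D{\left(3 \right)} s{\left(5,2 \right)} = \left(19 - 23\right) \left(-31\right) 2 = \left(-4\right) \left(-31\right) 2 = 124 \cdot 2 = 248$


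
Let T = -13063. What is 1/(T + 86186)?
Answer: 1/73123 ≈ 1.3676e-5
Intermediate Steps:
1/(T + 86186) = 1/(-13063 + 86186) = 1/73123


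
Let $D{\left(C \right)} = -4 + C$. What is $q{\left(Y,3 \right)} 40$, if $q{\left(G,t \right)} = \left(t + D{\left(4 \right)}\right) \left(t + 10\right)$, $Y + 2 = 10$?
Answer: $1560$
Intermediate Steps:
$Y = 8$ ($Y = -2 + 10 = 8$)
$q{\left(G,t \right)} = t \left(10 + t\right)$ ($q{\left(G,t \right)} = \left(t + \left(-4 + 4\right)\right) \left(t + 10\right) = \left(t + 0\right) \left(10 + t\right) = t \left(10 + t\right)$)
$q{\left(Y,3 \right)} 40 = 3 \left(10 + 3\right) 40 = 3 \cdot 13 \cdot 40 = 39 \cdot 40 = 1560$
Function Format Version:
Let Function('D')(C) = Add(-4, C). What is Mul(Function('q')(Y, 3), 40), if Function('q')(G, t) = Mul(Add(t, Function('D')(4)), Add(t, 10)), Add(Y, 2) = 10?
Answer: 1560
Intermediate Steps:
Y = 8 (Y = Add(-2, 10) = 8)
Function('q')(G, t) = Mul(t, Add(10, t)) (Function('q')(G, t) = Mul(Add(t, Add(-4, 4)), Add(t, 10)) = Mul(Add(t, 0), Add(10, t)) = Mul(t, Add(10, t)))
Mul(Function('q')(Y, 3), 40) = Mul(Mul(3, Add(10, 3)), 40) = Mul(Mul(3, 13), 40) = Mul(39, 40) = 1560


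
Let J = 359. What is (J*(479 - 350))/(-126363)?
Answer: -15437/42121 ≈ -0.36649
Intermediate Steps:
(J*(479 - 350))/(-126363) = (359*(479 - 350))/(-126363) = (359*129)*(-1/126363) = 46311*(-1/126363) = -15437/42121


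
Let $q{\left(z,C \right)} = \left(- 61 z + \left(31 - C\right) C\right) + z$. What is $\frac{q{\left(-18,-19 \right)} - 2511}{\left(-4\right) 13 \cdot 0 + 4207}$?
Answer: $- \frac{2381}{4207} \approx -0.56596$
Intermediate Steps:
$q{\left(z,C \right)} = - 60 z + C \left(31 - C\right)$ ($q{\left(z,C \right)} = \left(- 61 z + C \left(31 - C\right)\right) + z = - 60 z + C \left(31 - C\right)$)
$\frac{q{\left(-18,-19 \right)} - 2511}{\left(-4\right) 13 \cdot 0 + 4207} = \frac{\left(- \left(-19\right)^{2} - -1080 + 31 \left(-19\right)\right) - 2511}{\left(-4\right) 13 \cdot 0 + 4207} = \frac{\left(\left(-1\right) 361 + 1080 - 589\right) - 2511}{\left(-52\right) 0 + 4207} = \frac{\left(-361 + 1080 - 589\right) - 2511}{0 + 4207} = \frac{130 - 2511}{4207} = \left(-2381\right) \frac{1}{4207} = - \frac{2381}{4207}$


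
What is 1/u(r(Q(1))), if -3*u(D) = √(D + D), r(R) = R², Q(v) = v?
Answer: -3*√2/2 ≈ -2.1213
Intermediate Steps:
u(D) = -√2*√D/3 (u(D) = -√(D + D)/3 = -√2*√D/3)
1/u(r(Q(1))) = 1/(-√2*√(1²)/3) = 1/(-√2*√1/3) = 1/(-⅓*√2*1) = 1/(-√2/3) = -3*√2/2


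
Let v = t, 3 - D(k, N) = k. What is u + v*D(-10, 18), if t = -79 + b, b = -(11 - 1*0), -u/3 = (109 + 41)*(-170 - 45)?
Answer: 95580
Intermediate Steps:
D(k, N) = 3 - k
u = 96750 (u = -3*(109 + 41)*(-170 - 45) = -450*(-215) = -3*(-32250) = 96750)
b = -11 (b = -(11 + 0) = -1*11 = -11)
t = -90 (t = -79 - 11 = -90)
v = -90
u + v*D(-10, 18) = 96750 - 90*(3 - 1*(-10)) = 96750 - 90*(3 + 10) = 96750 - 90*13 = 96750 - 1170 = 95580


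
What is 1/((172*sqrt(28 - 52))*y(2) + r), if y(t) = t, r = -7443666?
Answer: -1240611/9234694393270 - 172*I*sqrt(6)/13852041589905 ≈ -1.3434e-7 - 3.0415e-11*I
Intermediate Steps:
1/((172*sqrt(28 - 52))*y(2) + r) = 1/((172*sqrt(28 - 52))*2 - 7443666) = 1/((172*sqrt(-24))*2 - 7443666) = 1/((172*(2*I*sqrt(6)))*2 - 7443666) = 1/((344*I*sqrt(6))*2 - 7443666) = 1/(688*I*sqrt(6) - 7443666) = 1/(-7443666 + 688*I*sqrt(6))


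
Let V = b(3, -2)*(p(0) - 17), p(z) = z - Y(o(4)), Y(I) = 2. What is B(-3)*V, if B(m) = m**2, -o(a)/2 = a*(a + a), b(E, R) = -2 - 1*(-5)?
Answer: -513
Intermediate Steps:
b(E, R) = 3 (b(E, R) = -2 + 5 = 3)
o(a) = -4*a**2 (o(a) = -2*a*(a + a) = -2*a*2*a = -4*a**2)
p(z) = -2 + z (p(z) = z - 1*2 = z - 2 = -2 + z)
V = -57 (V = 3*((-2 + 0) - 17) = 3*(-2 - 17) = 3*(-19) = -57)
B(-3)*V = (-3)**2*(-57) = 9*(-57) = -513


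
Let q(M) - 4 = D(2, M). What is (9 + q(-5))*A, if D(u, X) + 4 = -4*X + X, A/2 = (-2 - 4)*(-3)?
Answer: 864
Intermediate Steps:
A = 36 (A = 2*((-2 - 4)*(-3)) = 2*(-6*(-3)) = 2*18 = 36)
D(u, X) = -4 - 3*X (D(u, X) = -4 + (-4*X + X) = -4 - 3*X)
q(M) = -3*M (q(M) = 4 + (-4 - 3*M) = -3*M)
(9 + q(-5))*A = (9 - 3*(-5))*36 = (9 + 15)*36 = 24*36 = 864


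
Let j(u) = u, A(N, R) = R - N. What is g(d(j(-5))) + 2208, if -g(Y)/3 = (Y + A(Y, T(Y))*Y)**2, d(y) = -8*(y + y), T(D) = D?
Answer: -16992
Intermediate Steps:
d(y) = -16*y
g(Y) = -3*Y**2 (g(Y) = -3*(Y + (Y - Y)*Y)**2 = -3*(Y + 0*Y)**2 = -3*(Y + 0)**2 = -3*Y**2)
g(d(j(-5))) + 2208 = -3*(-16*(-5))**2 + 2208 = -3*80**2 + 2208 = -3*6400 + 2208 = -19200 + 2208 = -16992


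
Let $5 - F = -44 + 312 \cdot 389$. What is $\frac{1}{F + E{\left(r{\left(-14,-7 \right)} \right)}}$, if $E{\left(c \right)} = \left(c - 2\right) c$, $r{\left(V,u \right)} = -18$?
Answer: $- \frac{1}{120959} \approx -8.2673 \cdot 10^{-6}$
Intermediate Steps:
$E{\left(c \right)} = c \left(-2 + c\right)$ ($E{\left(c \right)} = \left(-2 + c\right) c = c \left(-2 + c\right)$)
$F = -121319$ ($F = 5 - \left(-44 + 312 \cdot 389\right) = 5 - \left(-44 + 121368\right) = 5 - 121324 = -121319$)
$\frac{1}{F + E{\left(r{\left(-14,-7 \right)} \right)}} = \frac{1}{-121319 - 18 \left(-2 - 18\right)} = \frac{1}{-121319 - -360} = \frac{1}{-121319 + 360} = \frac{1}{-120959} = - \frac{1}{120959}$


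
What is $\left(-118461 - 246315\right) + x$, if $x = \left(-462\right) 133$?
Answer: $-426222$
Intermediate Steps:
$x = -61446$
$\left(-118461 - 246315\right) + x = \left(-118461 - 246315\right) - 61446 = -364776 - 61446 = -426222$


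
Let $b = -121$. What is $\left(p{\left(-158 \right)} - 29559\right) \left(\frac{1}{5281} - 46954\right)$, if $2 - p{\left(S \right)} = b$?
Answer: $\frac{7299070452828}{5281} \approx 1.3821 \cdot 10^{9}$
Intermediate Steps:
$p{\left(S \right)} = 123$ ($p{\left(S \right)} = 2 - -121 = 2 + 121 = 123$)
$\left(p{\left(-158 \right)} - 29559\right) \left(\frac{1}{5281} - 46954\right) = \left(123 - 29559\right) \left(\frac{1}{5281} - 46954\right) = - 29436 \left(\frac{1}{5281} - 46954\right) = \left(-29436\right) \left(- \frac{247964073}{5281}\right) = \frac{7299070452828}{5281}$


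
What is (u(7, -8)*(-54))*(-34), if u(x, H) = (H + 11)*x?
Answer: 38556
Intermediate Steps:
u(x, H) = x*(11 + H) (u(x, H) = (11 + H)*x = x*(11 + H))
(u(7, -8)*(-54))*(-34) = ((7*(11 - 8))*(-54))*(-34) = ((7*3)*(-54))*(-34) = (21*(-54))*(-34) = -1134*(-34) = 38556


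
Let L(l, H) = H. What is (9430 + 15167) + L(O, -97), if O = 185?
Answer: 24500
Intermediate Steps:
(9430 + 15167) + L(O, -97) = (9430 + 15167) - 97 = 24597 - 97 = 24500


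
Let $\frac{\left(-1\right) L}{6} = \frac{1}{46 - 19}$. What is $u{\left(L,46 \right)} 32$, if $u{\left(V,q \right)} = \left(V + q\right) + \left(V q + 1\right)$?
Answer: $\frac{10528}{9} \approx 1169.8$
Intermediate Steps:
$L = - \frac{2}{9}$ ($L = - \frac{6}{46 - 19} = - \frac{6}{27} = \left(-6\right) \frac{1}{27} = - \frac{2}{9} \approx -0.22222$)
$u{\left(V,q \right)} = 1 + V + q + V q$ ($u{\left(V,q \right)} = \left(V + q\right) + \left(1 + V q\right) = 1 + V + q + V q$)
$u{\left(L,46 \right)} 32 = \left(1 - \frac{2}{9} + 46 - \frac{92}{9}\right) 32 = \frac{329}{9} \cdot 32 = \frac{10528}{9}$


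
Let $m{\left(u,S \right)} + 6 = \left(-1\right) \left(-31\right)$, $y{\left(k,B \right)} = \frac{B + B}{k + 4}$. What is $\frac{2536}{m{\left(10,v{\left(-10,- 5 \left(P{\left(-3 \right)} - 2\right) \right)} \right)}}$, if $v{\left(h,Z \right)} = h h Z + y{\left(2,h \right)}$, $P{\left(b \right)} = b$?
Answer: $\frac{2536}{25} \approx 101.44$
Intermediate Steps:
$y{\left(k,B \right)} = \frac{2 B}{4 + k}$
$v{\left(h,Z \right)} = \frac{h}{3} + Z h^{2}$ ($v{\left(h,Z \right)} = h h Z + \frac{2 h}{4 + 2} = h^{2} Z + \frac{2 h}{6} = Z h^{2} + 2 h \frac{1}{6} = Z h^{2} + \frac{h}{3} = \frac{h}{3} + Z h^{2}$)
$m{\left(u,S \right)} = 25$ ($m{\left(u,S \right)} = -6 - -31 = -6 + 31 = 25$)
$\frac{2536}{m{\left(10,v{\left(-10,- 5 \left(P{\left(-3 \right)} - 2\right) \right)} \right)}} = \frac{2536}{25}$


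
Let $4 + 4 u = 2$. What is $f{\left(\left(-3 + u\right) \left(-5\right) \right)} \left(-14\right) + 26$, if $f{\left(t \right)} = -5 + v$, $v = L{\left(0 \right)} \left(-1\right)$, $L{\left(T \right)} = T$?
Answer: $96$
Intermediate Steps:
$u = - \frac{1}{2}$ ($u = -1 + \frac{1}{4} \cdot 2 = -1 + \frac{1}{2} = - \frac{1}{2} \approx -0.5$)
$v = 0$ ($v = 0 \left(-1\right) = 0$)
$f{\left(t \right)} = -5$ ($f{\left(t \right)} = -5 + 0 = -5$)
$f{\left(\left(-3 + u\right) \left(-5\right) \right)} \left(-14\right) + 26 = \left(-5\right) \left(-14\right) + 26 = 70 + 26 = 96$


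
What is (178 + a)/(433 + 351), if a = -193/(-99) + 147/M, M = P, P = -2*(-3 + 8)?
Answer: 23371/110880 ≈ 0.21078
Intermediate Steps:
P = -10 (P = -2*5 = -10)
M = -10
a = -12623/990 (a = -193/(-99) + 147/(-10) = -193*(-1/99) + 147*(-⅒) = 193/99 - 147/10 = -12623/990 ≈ -12.751)
(178 + a)/(433 + 351) = (178 - 12623/990)/(433 + 351) = (163597/990)/784 = (163597/990)*(1/784) = 23371/110880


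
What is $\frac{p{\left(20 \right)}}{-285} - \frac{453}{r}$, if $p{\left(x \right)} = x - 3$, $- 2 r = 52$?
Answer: $\frac{128663}{7410} \approx 17.363$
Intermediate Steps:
$r = -26$ ($r = \left(- \frac{1}{2}\right) 52 = -26$)
$p{\left(x \right)} = -3 + x$
$\frac{p{\left(20 \right)}}{-285} - \frac{453}{r} = \frac{-3 + 20}{-285} - \frac{453}{-26} = 17 \left(- \frac{1}{285}\right) - - \frac{453}{26} = - \frac{17}{285} + \frac{453}{26} = \frac{128663}{7410}$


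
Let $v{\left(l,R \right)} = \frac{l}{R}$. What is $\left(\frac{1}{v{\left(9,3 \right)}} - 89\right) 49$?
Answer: $- \frac{13034}{3} \approx -4344.7$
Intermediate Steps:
$\left(\frac{1}{v{\left(9,3 \right)}} - 89\right) 49 = \left(\frac{1}{9 \cdot \frac{1}{3}} - 89\right) 49 = \left(\frac{1}{3} - 89\right) 49 = \left(- \frac{266}{3}\right) 49 = - \frac{13034}{3}$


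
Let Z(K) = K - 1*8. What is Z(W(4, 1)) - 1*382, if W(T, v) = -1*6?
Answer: -396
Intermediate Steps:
W(T, v) = -6
Z(K) = -8 + K (Z(K) = K - 8 = -8 + K)
Z(W(4, 1)) - 1*382 = (-8 - 6) - 1*382 = -14 - 382 = -396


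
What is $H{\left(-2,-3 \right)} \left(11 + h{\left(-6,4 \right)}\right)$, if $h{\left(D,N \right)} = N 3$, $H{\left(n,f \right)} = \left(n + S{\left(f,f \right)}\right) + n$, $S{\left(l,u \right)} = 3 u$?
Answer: $-299$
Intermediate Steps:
$H{\left(n,f \right)} = 2 n + 3 f$ ($H{\left(n,f \right)} = \left(n + 3 f\right) + n = 2 n + 3 f$)
$h{\left(D,N \right)} = 3 N$
$H{\left(-2,-3 \right)} \left(11 + h{\left(-6,4 \right)}\right) = \left(2 \left(-2\right) + 3 \left(-3\right)\right) \left(11 + 3 \cdot 4\right) = \left(-4 - 9\right) \left(11 + 12\right) = \left(-13\right) 23 = -299$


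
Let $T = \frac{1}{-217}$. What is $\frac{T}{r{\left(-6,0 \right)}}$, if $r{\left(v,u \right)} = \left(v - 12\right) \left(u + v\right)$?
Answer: $- \frac{1}{23436} \approx -4.2669 \cdot 10^{-5}$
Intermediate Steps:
$r{\left(v,u \right)} = \left(-12 + v\right) \left(u + v\right)$
$T = - \frac{1}{217} \approx -0.0046083$
$\frac{T}{r{\left(-6,0 \right)}} = - \frac{1}{217 \left(\left(-6\right)^{2} - 0 - -72 + 0 \left(-6\right)\right)} = - \frac{1}{217 \left(36 + 0 + 72 + 0\right)} = - \frac{1}{217 \cdot 108} = \left(- \frac{1}{217}\right) \frac{1}{108} = - \frac{1}{23436}$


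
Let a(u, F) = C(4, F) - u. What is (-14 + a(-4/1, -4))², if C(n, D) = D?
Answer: 196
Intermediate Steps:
a(u, F) = F - u
(-14 + a(-4/1, -4))² = (-14 + (-4 - (-4)/1))² = (-14 + (-4 - (-4)))² = (-14 + (-4 - 1*(-4)))² = (-14 + (-4 + 4))² = (-14 + 0)² = (-14)² = 196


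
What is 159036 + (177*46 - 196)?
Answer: 166982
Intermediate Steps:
159036 + (177*46 - 196) = 159036 + (8142 - 196) = 159036 + 7946 = 166982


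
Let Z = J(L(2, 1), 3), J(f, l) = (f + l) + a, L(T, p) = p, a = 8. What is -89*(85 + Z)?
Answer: -8633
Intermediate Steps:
J(f, l) = 8 + f + l (J(f, l) = (f + l) + 8 = 8 + f + l)
Z = 12 (Z = 8 + 1 + 3 = 12)
-89*(85 + Z) = -89*(85 + 12) = -89*97 = -8633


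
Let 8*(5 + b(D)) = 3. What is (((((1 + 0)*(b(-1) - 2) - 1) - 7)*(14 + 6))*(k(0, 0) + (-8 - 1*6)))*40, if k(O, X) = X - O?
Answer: 163800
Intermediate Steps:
b(D) = -37/8 (b(D) = -5 + (⅛)*3 = -5 + 3/8 = -37/8)
(((((1 + 0)*(b(-1) - 2) - 1) - 7)*(14 + 6))*(k(0, 0) + (-8 - 1*6)))*40 = (((((1 + 0)*(-37/8 - 2) - 1) - 7)*(14 + 6))*((0 - 1*0) + (-8 - 1*6)))*40 = ((((1*(-53/8) - 1) - 7)*20)*((0 + 0) + (-8 - 6)))*40 = ((((-53/8 - 1) - 7)*20)*(0 - 14))*40 = (((-61/8 - 7)*20)*(-14))*40 = (-117/8*20*(-14))*40 = -585/2*(-14)*40 = 4095*40 = 163800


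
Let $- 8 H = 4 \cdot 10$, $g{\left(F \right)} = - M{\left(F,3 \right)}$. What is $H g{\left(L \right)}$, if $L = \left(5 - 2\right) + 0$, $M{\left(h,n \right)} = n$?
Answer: $15$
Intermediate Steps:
$L = 3$ ($L = 3 + 0 = 3$)
$g{\left(F \right)} = -3$ ($g{\left(F \right)} = \left(-1\right) 3 = -3$)
$H = -5$ ($H = - \frac{4 \cdot 10}{8} = \left(- \frac{1}{8}\right) 40 = -5$)
$H g{\left(L \right)} = \left(-5\right) \left(-3\right) = 15$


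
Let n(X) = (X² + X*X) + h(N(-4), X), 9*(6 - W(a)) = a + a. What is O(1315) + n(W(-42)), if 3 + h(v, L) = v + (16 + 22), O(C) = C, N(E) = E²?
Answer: 16526/9 ≈ 1836.2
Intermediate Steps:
h(v, L) = 35 + v (h(v, L) = -3 + (v + (16 + 22)) = -3 + (v + 38) = -3 + (38 + v) = 35 + v)
W(a) = 6 - 2*a/9 (W(a) = 6 - (a + a)/9 = 6 - 2*a/9)
n(X) = 51 + 2*X² (n(X) = (X² + X*X) + (35 + (-4)²) = (X² + X²) + (35 + 16) = 2*X² + 51 = 51 + 2*X²)
O(1315) + n(W(-42)) = 1315 + (51 + 2*(6 - 2/9*(-42))²) = 1315 + (51 + 2*(6 + 28/3)²) = 1315 + (51 + 2*(46/3)²) = 1315 + (51 + 2*(2116/9)) = 1315 + (51 + 4232/9) = 1315 + 4691/9 = 16526/9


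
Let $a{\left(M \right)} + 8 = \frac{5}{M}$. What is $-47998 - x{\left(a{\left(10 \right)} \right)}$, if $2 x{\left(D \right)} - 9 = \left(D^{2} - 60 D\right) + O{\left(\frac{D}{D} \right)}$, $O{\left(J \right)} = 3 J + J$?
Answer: $- \frac{386061}{8} \approx -48258.0$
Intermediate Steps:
$O{\left(J \right)} = 4 J$
$a{\left(M \right)} = -8 + \frac{5}{M}$
$x{\left(D \right)} = \frac{13}{2} + \frac{D^{2}}{2} - 30 D$ ($x{\left(D \right)} = \frac{9}{2} + \frac{\left(D^{2} - 60 D\right) + 4 \frac{D}{D}}{2} = \frac{9}{2} + \frac{\left(D^{2} - 60 D\right) + 4 \cdot 1}{2} = \frac{9}{2} + \frac{\left(D^{2} - 60 D\right) + 4}{2} = \frac{9}{2} + \frac{4 + D^{2} - 60 D}{2} = \frac{9}{2} + \left(2 + \frac{D^{2}}{2} - 30 D\right) = \frac{13}{2} + \frac{D^{2}}{2} - 30 D$)
$-47998 - x{\left(a{\left(10 \right)} \right)} = -47998 - \left(\frac{13}{2} + \frac{\left(-8 + \frac{5}{10}\right)^{2}}{2} - 30 \left(-8 + \frac{5}{10}\right)\right) = -47998 - \left(\frac{13}{2} + \frac{\left(-8 + 5 \cdot \frac{1}{10}\right)^{2}}{2} - 30 \left(-8 + 5 \cdot \frac{1}{10}\right)\right) = -47998 - \left(\frac{13}{2} + \frac{\left(-8 + \frac{1}{2}\right)^{2}}{2} - 30 \left(-8 + \frac{1}{2}\right)\right) = -47998 - \left(\frac{13}{2} + \frac{\left(- \frac{15}{2}\right)^{2}}{2} - -225\right) = -47998 - \left(\frac{13}{2} + \frac{1}{2} \cdot \frac{225}{4} + 225\right) = -47998 - \left(\frac{13}{2} + \frac{225}{8} + 225\right) = -47998 - \frac{2077}{8} = - \frac{386061}{8}$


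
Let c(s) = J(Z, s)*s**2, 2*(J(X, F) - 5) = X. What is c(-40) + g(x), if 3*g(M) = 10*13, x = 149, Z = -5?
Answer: 12130/3 ≈ 4043.3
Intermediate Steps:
J(X, F) = 5 + X/2
c(s) = 5*s**2/2 (c(s) = (5 + (1/2)*(-5))*s**2 = (5 - 5/2)*s**2 = 5*s**2/2)
g(M) = 130/3 (g(M) = (10*13)/3 = (1/3)*130 = 130/3)
c(-40) + g(x) = (5/2)*(-40)**2 + 130/3 = (5/2)*1600 + 130/3 = 4000 + 130/3 = 12130/3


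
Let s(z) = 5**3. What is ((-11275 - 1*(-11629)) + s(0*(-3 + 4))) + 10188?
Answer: 10667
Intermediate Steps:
s(z) = 125
((-11275 - 1*(-11629)) + s(0*(-3 + 4))) + 10188 = ((-11275 - 1*(-11629)) + 125) + 10188 = ((-11275 + 11629) + 125) + 10188 = (354 + 125) + 10188 = 479 + 10188 = 10667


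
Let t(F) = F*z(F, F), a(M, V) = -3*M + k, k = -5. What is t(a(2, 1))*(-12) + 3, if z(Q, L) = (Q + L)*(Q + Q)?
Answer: 63891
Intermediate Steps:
z(Q, L) = 2*Q*(L + Q) (z(Q, L) = (L + Q)*(2*Q) = 2*Q*(L + Q))
a(M, V) = -5 - 3*M (a(M, V) = -3*M - 5 = -5 - 3*M)
t(F) = 4*F**3 (t(F) = F*(2*F*(F + F)) = F*(2*F*(2*F)) = F*(4*F**2) = 4*F**3)
t(a(2, 1))*(-12) + 3 = (4*(-5 - 3*2)**3)*(-12) + 3 = (4*(-5 - 6)**3)*(-12) + 3 = (4*(-11)**3)*(-12) + 3 = (4*(-1331))*(-12) + 3 = -5324*(-12) + 3 = 63888 + 3 = 63891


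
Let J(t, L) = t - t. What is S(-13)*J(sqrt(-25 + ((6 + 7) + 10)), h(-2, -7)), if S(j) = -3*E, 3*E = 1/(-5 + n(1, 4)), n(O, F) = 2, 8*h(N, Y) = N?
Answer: 0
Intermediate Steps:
h(N, Y) = N/8
E = -1/9 (E = 1/(3*(-5 + 2)) = (1/3)/(-3) = (1/3)*(-1/3) = -1/9 ≈ -0.11111)
J(t, L) = 0
S(j) = 1/3 (S(j) = -3*(-1/9) = 1/3)
S(-13)*J(sqrt(-25 + ((6 + 7) + 10)), h(-2, -7)) = (1/3)*0 = 0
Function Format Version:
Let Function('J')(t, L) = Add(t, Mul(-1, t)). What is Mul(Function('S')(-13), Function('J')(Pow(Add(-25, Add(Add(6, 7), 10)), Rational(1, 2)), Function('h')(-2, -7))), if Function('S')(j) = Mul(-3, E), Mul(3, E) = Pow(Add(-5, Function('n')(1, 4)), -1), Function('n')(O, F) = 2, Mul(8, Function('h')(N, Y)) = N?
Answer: 0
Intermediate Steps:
Function('h')(N, Y) = Mul(Rational(1, 8), N)
E = Rational(-1, 9) (E = Mul(Rational(1, 3), Pow(Add(-5, 2), -1)) = Mul(Rational(1, 3), Pow(-3, -1)) = Mul(Rational(1, 3), Rational(-1, 3)) = Rational(-1, 9) ≈ -0.11111)
Function('J')(t, L) = 0
Function('S')(j) = Rational(1, 3) (Function('S')(j) = Mul(-3, Rational(-1, 9)) = Rational(1, 3))
Mul(Function('S')(-13), Function('J')(Pow(Add(-25, Add(Add(6, 7), 10)), Rational(1, 2)), Function('h')(-2, -7))) = Mul(Rational(1, 3), 0) = 0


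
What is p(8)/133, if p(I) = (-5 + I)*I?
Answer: 24/133 ≈ 0.18045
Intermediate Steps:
p(I) = I*(-5 + I)
p(8)/133 = (8*(-5 + 8))/133 = (8*3)*(1/133) = 24*(1/133) = 24/133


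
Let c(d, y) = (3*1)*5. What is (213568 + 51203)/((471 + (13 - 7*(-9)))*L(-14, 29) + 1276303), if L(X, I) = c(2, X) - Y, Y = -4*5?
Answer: 88257/431816 ≈ 0.20439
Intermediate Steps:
c(d, y) = 15 (c(d, y) = 3*5 = 15)
Y = -20
L(X, I) = 35 (L(X, I) = 15 - 1*(-20) = 15 + 20 = 35)
(213568 + 51203)/((471 + (13 - 7*(-9)))*L(-14, 29) + 1276303) = (213568 + 51203)/((471 + (13 - 7*(-9)))*35 + 1276303) = 264771/((471 + (13 + 63))*35 + 1276303) = 264771/((471 + 76)*35 + 1276303) = 264771/(547*35 + 1276303) = 264771/(19145 + 1276303) = 264771/1295448 = 264771*(1/1295448) = 88257/431816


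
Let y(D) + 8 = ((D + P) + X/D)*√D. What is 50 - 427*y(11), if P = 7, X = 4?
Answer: 3466 - 86254*√11/11 ≈ -22541.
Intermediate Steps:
y(D) = -8 + √D*(7 + D + 4/D) (y(D) = -8 + ((D + 7) + 4/D)*√D = -8 + ((7 + D) + 4/D)*√D = -8 + (7 + D + 4/D)*√D = -8 + √D*(7 + D + 4/D))
50 - 427*y(11) = 50 - 427*(4 + 11² - 8*√11 + 7*11)/√11 = 50 - 427*√11/11*(4 + 121 - 8*√11 + 77) = 50 - 427*√11/11*(202 - 8*√11) = 50 - 427*√11*(202 - 8*√11)/11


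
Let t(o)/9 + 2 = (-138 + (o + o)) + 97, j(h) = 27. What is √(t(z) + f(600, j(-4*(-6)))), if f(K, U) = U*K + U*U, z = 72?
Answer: 3*√1982 ≈ 133.56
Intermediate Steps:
f(K, U) = U² + K*U (f(K, U) = K*U + U² = U² + K*U)
t(o) = -387 + 18*o (t(o) = -18 + 9*((-138 + (o + o)) + 97) = -18 + 9*((-138 + 2*o) + 97) = -18 + 9*(-41 + 2*o) = -18 + (-369 + 18*o) = -387 + 18*o)
√(t(z) + f(600, j(-4*(-6)))) = √((-387 + 18*72) + 27*(600 + 27)) = √((-387 + 1296) + 27*627) = √(909 + 16929) = √17838 = 3*√1982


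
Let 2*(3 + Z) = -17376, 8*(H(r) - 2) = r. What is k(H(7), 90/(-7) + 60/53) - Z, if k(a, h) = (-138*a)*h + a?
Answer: 39610321/2968 ≈ 13346.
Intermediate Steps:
H(r) = 2 + r/8
Z = -8691 (Z = -3 + (½)*(-17376) = -3 - 8688 = -8691)
k(a, h) = a - 138*a*h (k(a, h) = -138*a*h + a = a - 138*a*h)
k(H(7), 90/(-7) + 60/53) - Z = (2 + (⅛)*7)*(1 - 138*(90/(-7) + 60/53)) - 1*(-8691) = (2 + 7/8)*(1 - 138*(90*(-⅐) + 60*(1/53))) + 8691 = 23*(1 - 138*(-90/7 + 60/53))/8 + 8691 = 23*(1 - 138*(-4350/371))/8 + 8691 = 23*(1 + 600300/371)/8 + 8691 = (23/8)*(600671/371) + 8691 = 13815433/2968 + 8691 = 39610321/2968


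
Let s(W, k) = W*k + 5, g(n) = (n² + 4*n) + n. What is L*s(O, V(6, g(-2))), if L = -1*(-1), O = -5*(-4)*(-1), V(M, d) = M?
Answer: -115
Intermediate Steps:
g(n) = n² + 5*n
O = -20 (O = 20*(-1) = -20)
s(W, k) = 5 + W*k
L = 1
L*s(O, V(6, g(-2))) = 1*(5 - 20*6) = 1*(5 - 120) = 1*(-115) = -115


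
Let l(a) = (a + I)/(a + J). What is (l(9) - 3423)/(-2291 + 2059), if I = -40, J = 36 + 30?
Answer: 64189/4350 ≈ 14.756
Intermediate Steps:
J = 66
l(a) = (-40 + a)/(66 + a) (l(a) = (a - 40)/(a + 66) = (-40 + a)/(66 + a))
(l(9) - 3423)/(-2291 + 2059) = ((-40 + 9)/(66 + 9) - 3423)/(-2291 + 2059) = (-31/75 - 3423)/(-232) = ((1/75)*(-31) - 3423)*(-1/232) = (-31/75 - 3423)*(-1/232) = -256756/75*(-1/232) = 64189/4350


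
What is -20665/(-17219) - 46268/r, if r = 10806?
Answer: -286691351/93034257 ≈ -3.0816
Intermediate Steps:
-20665/(-17219) - 46268/r = -20665/(-17219) - 46268/10806 = -20665*(-1/17219) - 46268*1/10806 = 20665/17219 - 23134/5403 = -286691351/93034257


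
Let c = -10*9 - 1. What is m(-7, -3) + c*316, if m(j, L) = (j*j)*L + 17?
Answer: -28886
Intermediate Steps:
m(j, L) = 17 + L*j² (m(j, L) = j²*L + 17 = L*j² + 17 = 17 + L*j²)
c = -91 (c = -90 - 1 = -91)
m(-7, -3) + c*316 = (17 - 3*(-7)²) - 91*316 = (17 - 3*49) - 28756 = (17 - 147) - 28756 = -130 - 28756 = -28886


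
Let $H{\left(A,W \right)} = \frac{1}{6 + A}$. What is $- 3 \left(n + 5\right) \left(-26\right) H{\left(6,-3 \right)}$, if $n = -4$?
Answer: $\frac{13}{2} \approx 6.5$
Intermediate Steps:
$- 3 \left(n + 5\right) \left(-26\right) H{\left(6,-3 \right)} = \frac{- 3 \left(-4 + 5\right) \left(-26\right)}{6 + 6} = \frac{\left(-3\right) 1 \left(-26\right)}{12} = \left(-3\right) \left(-26\right) \frac{1}{12} = 78 \cdot \frac{1}{12} = \frac{13}{2}$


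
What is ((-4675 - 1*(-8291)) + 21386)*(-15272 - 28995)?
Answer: -1106763534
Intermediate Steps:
((-4675 - 1*(-8291)) + 21386)*(-15272 - 28995) = ((-4675 + 8291) + 21386)*(-44267) = (3616 + 21386)*(-44267) = 25002*(-44267) = -1106763534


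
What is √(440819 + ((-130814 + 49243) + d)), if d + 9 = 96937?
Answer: 4*√28511 ≈ 675.41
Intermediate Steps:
d = 96928 (d = -9 + 96937 = 96928)
√(440819 + ((-130814 + 49243) + d)) = √(440819 + ((-130814 + 49243) + 96928)) = √(440819 + (-81571 + 96928)) = √(440819 + 15357) = √456176 = 4*√28511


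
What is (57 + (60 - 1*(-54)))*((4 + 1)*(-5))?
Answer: -4275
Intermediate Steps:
(57 + (60 - 1*(-54)))*((4 + 1)*(-5)) = (57 + (60 + 54))*(5*(-5)) = (57 + 114)*(-25) = 171*(-25) = -4275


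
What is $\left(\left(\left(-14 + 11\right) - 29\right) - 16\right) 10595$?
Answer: $-508560$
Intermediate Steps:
$\left(\left(\left(-14 + 11\right) - 29\right) - 16\right) 10595 = \left(\left(-3 - 29\right) - 16\right) 10595 = \left(-32 - 16\right) 10595 = \left(-48\right) 10595 = -508560$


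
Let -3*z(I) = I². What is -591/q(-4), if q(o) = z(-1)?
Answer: 1773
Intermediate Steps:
z(I) = -I²/3
q(o) = -⅓ (q(o) = -⅓*(-1)² = -⅓*1 = -⅓)
-591/q(-4) = -591/(-⅓) = -591*(-3) = 1773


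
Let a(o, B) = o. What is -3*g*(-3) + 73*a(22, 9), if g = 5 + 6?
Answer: 1705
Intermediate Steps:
g = 11
-3*g*(-3) + 73*a(22, 9) = -3*11*(-3) + 73*22 = -33*(-3) + 1606 = 99 + 1606 = 1705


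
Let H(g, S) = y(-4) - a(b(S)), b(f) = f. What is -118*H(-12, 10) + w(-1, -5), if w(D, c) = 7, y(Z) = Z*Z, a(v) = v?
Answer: -701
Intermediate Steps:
y(Z) = Z²
H(g, S) = 16 - S (H(g, S) = (-4)² - S = 16 - S)
-118*H(-12, 10) + w(-1, -5) = -118*(16 - 1*10) + 7 = -118*(16 - 10) + 7 = -118*6 + 7 = -708 + 7 = -701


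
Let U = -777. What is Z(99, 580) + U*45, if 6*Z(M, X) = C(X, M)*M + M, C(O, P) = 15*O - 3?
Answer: 108552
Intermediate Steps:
C(O, P) = -3 + 15*O
Z(M, X) = M/6 + M*(-3 + 15*X)/6 (Z(M, X) = ((-3 + 15*X)*M + M)/6 = (M*(-3 + 15*X) + M)/6 = (M + M*(-3 + 15*X))/6 = M/6 + M*(-3 + 15*X)/6)
Z(99, 580) + U*45 = (1/6)*99*(-2 + 15*580) - 777*45 = (1/6)*99*(-2 + 8700) - 34965 = (1/6)*99*8698 - 34965 = 143517 - 34965 = 108552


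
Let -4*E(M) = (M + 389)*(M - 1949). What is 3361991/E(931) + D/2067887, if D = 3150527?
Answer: 8010605523397/694685958780 ≈ 11.531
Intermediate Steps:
E(M) = -(-1949 + M)*(389 + M)/4 (E(M) = -(M + 389)*(M - 1949)/4 = -(389 + M)*(-1949 + M)/4 = -(-1949 + M)*(389 + M)/4)
3361991/E(931) + D/2067887 = 3361991/(758161/4 + 390*931 - ¼*931²) + 3150527/2067887 = 3361991/(758161/4 + 363090 - ¼*866761) + 3150527*(1/2067887) = 3361991/(758161/4 + 363090 - 866761/4) + 3150527/2067887 = 3361991/335940 + 3150527/2067887 = 8010605523397/694685958780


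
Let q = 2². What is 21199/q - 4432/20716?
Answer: 109785189/20716 ≈ 5299.5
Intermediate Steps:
q = 4
21199/q - 4432/20716 = 21199/4 - 4432/20716 = 21199*(¼) - 4432*1/20716 = 21199/4 - 1108/5179 = 109785189/20716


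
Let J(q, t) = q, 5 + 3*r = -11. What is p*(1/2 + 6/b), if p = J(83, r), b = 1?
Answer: 1079/2 ≈ 539.50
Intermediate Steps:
r = -16/3 (r = -5/3 + (1/3)*(-11) = -5/3 - 11/3 = -16/3 ≈ -5.3333)
p = 83
p*(1/2 + 6/b) = 83*(1/2 + 6/1) = 83*(1*(1/2) + 6*1) = 83*(1/2 + 6) = 83*(13/2) = 1079/2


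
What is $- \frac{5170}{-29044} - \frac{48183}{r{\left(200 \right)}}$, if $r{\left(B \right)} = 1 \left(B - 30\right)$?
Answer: $- \frac{174818519}{617185} \approx -283.25$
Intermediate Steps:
$r{\left(B \right)} = -30 + B$ ($r{\left(B \right)} = 1 \left(-30 + B\right) = -30 + B$)
$- \frac{5170}{-29044} - \frac{48183}{r{\left(200 \right)}} = - \frac{5170}{-29044} - \frac{48183}{-30 + 200} = \left(-5170\right) \left(- \frac{1}{29044}\right) - \frac{48183}{170} = \frac{2585}{14522} - \frac{48183}{170} = - \frac{174818519}{617185}$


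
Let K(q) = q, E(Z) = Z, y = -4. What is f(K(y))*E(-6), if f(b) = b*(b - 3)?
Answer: -168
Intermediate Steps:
f(b) = b*(-3 + b)
f(K(y))*E(-6) = -4*(-3 - 4)*(-6) = -4*(-7)*(-6) = 28*(-6) = -168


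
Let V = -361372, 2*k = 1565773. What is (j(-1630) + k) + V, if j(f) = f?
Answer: 839769/2 ≈ 4.1988e+5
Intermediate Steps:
k = 1565773/2 (k = (½)*1565773 = 1565773/2 ≈ 7.8289e+5)
(j(-1630) + k) + V = (-1630 + 1565773/2) - 361372 = 1562513/2 - 361372 = 839769/2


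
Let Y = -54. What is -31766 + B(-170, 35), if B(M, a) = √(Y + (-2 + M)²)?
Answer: -31766 + √29530 ≈ -31594.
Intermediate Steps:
B(M, a) = √(-54 + (-2 + M)²)
-31766 + B(-170, 35) = -31766 + √(-54 + (-2 - 170)²) = -31766 + √(-54 + (-172)²) = -31766 + √(-54 + 29584) = -31766 + √29530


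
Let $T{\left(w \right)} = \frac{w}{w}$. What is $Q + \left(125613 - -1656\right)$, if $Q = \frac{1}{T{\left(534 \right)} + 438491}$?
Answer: $\frac{55806438349}{438492} \approx 1.2727 \cdot 10^{5}$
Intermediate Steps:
$T{\left(w \right)} = 1$
$Q = \frac{1}{438492}$ ($Q = \frac{1}{1 + 438491} = \frac{1}{438492} \approx 2.2805 \cdot 10^{-6}$)
$Q + \left(125613 - -1656\right) = \frac{1}{438492} + \left(125613 - -1656\right) = \frac{1}{438492} + \left(125613 + 1656\right) = \frac{1}{438492} + 127269 = \frac{55806438349}{438492}$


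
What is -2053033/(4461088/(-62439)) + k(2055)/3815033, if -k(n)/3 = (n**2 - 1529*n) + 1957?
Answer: 489032022048108903/17019197935904 ≈ 28734.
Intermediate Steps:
k(n) = -5871 - 3*n**2 + 4587*n (k(n) = -3*((n**2 - 1529*n) + 1957) = -3*(1957 + n**2 - 1529*n) = -5871 - 3*n**2 + 4587*n)
-2053033/(4461088/(-62439)) + k(2055)/3815033 = -2053033/(4461088/(-62439)) + (-5871 - 3*2055**2 + 4587*2055)/3815033 = -2053033/(4461088*(-1/62439)) + (-5871 - 3*4223025 + 9426285)*(1/3815033) = -2053033/(-4461088/62439) + (-5871 - 12669075 + 9426285)*(1/3815033) = -2053033*(-62439/4461088) - 3248661*1/3815033 = 128189327487/4461088 - 3248661/3815033 = 489032022048108903/17019197935904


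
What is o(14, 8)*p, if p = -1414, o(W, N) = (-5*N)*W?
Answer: 791840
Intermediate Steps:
o(W, N) = -5*N*W
o(14, 8)*p = -5*8*14*(-1414) = -560*(-1414) = 791840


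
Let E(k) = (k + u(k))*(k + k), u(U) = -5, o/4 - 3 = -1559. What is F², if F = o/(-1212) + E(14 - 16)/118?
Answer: 9224834116/319587129 ≈ 28.865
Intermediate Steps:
o = -6224 (o = 12 + 4*(-1559) = 12 - 6236 = -6224)
E(k) = 2*k*(-5 + k) (E(k) = (k - 5)*(k + k) = (-5 + k)*(2*k) = 2*k*(-5 + k))
F = 96046/17877 (F = -6224/(-1212) + (2*(14 - 16)*(-5 + (14 - 16)))/118 = -6224*(-1/1212) + (2*(-2)*(-5 - 2))*(1/118) = 1556/303 + (2*(-2)*(-7))*(1/118) = 1556/303 + 28*(1/118) = 1556/303 + 14/59 = 96046/17877 ≈ 5.3726)
F² = (96046/17877)² = 9224834116/319587129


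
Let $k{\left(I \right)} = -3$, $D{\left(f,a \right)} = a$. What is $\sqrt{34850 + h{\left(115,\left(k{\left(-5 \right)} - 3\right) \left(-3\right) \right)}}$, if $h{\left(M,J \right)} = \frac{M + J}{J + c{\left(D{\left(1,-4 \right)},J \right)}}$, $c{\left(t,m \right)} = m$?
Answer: $\frac{\sqrt{1254733}}{6} \approx 186.69$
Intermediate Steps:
$h{\left(M,J \right)} = \frac{J + M}{2 J}$ ($h{\left(M,J \right)} = \frac{M + J}{J + J} = \frac{J + M}{2 J}$)
$\sqrt{34850 + h{\left(115,\left(k{\left(-5 \right)} - 3\right) \left(-3\right) \right)}} = \sqrt{34850 + \frac{\left(-3 - 3\right) \left(-3\right) + 115}{2 \left(-3 - 3\right) \left(-3\right)}} = \sqrt{34850 + \frac{\left(-6\right) \left(-3\right) + 115}{2 \left(\left(-6\right) \left(-3\right)\right)}} = \sqrt{34850 + \frac{18 + 115}{2 \cdot 18}} = \sqrt{34850 + \frac{1}{2} \cdot \frac{1}{18} \cdot 133} = \sqrt{34850 + \frac{133}{36}} = \sqrt{\frac{1254733}{36}} = \frac{\sqrt{1254733}}{6}$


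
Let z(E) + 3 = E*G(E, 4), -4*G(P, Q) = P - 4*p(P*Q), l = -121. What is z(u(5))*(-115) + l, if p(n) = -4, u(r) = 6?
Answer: 4019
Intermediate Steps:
G(P, Q) = -4 - P/4 (G(P, Q) = -(P - 4*(-4))/4 = -(P + 16)/4 = -(16 + P)/4 = -4 - P/4)
z(E) = -3 + E*(-4 - E/4)
z(u(5))*(-115) + l = (-3 - 1/4*6*(16 + 6))*(-115) - 121 = (-3 - 1/4*6*22)*(-115) - 121 = (-3 - 33)*(-115) - 121 = -36*(-115) - 121 = 4140 - 121 = 4019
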